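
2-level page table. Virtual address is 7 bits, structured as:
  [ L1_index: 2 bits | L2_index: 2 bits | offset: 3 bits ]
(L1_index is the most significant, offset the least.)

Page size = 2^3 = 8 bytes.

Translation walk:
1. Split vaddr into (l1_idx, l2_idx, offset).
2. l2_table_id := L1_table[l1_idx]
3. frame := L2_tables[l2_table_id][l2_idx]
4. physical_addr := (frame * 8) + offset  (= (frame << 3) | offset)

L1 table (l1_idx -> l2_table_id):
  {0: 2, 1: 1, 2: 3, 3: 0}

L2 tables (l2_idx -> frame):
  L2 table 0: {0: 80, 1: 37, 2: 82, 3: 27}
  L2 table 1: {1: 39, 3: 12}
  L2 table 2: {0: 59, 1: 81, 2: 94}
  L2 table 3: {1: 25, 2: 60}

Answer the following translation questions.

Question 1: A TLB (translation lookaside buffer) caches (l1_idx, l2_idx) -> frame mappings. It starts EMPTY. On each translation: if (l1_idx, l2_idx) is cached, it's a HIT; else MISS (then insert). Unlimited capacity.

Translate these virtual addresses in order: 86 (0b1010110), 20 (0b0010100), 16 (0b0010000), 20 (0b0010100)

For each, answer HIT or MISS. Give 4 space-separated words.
Answer: MISS MISS HIT HIT

Derivation:
vaddr=86: (2,2) not in TLB -> MISS, insert
vaddr=20: (0,2) not in TLB -> MISS, insert
vaddr=16: (0,2) in TLB -> HIT
vaddr=20: (0,2) in TLB -> HIT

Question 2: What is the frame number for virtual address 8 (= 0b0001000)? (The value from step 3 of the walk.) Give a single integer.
Answer: 81

Derivation:
vaddr = 8: l1_idx=0, l2_idx=1
L1[0] = 2; L2[2][1] = 81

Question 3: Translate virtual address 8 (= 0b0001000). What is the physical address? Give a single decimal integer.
Answer: 648

Derivation:
vaddr = 8 = 0b0001000
Split: l1_idx=0, l2_idx=1, offset=0
L1[0] = 2
L2[2][1] = 81
paddr = 81 * 8 + 0 = 648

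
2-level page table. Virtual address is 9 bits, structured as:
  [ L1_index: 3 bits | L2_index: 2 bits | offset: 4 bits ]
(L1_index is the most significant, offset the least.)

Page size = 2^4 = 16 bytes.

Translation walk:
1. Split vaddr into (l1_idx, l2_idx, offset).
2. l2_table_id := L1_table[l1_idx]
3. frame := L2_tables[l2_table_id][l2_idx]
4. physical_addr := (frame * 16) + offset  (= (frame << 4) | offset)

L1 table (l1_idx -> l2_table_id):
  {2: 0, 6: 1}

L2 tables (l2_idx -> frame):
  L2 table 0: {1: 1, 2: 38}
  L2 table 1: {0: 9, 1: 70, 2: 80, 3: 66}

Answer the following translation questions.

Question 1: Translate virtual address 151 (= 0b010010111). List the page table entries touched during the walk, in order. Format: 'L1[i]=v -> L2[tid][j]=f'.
vaddr = 151 = 0b010010111
Split: l1_idx=2, l2_idx=1, offset=7

Answer: L1[2]=0 -> L2[0][1]=1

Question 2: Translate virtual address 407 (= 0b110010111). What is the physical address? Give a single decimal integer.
vaddr = 407 = 0b110010111
Split: l1_idx=6, l2_idx=1, offset=7
L1[6] = 1
L2[1][1] = 70
paddr = 70 * 16 + 7 = 1127

Answer: 1127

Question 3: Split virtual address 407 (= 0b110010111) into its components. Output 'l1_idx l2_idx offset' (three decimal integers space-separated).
Answer: 6 1 7

Derivation:
vaddr = 407 = 0b110010111
  top 3 bits -> l1_idx = 6
  next 2 bits -> l2_idx = 1
  bottom 4 bits -> offset = 7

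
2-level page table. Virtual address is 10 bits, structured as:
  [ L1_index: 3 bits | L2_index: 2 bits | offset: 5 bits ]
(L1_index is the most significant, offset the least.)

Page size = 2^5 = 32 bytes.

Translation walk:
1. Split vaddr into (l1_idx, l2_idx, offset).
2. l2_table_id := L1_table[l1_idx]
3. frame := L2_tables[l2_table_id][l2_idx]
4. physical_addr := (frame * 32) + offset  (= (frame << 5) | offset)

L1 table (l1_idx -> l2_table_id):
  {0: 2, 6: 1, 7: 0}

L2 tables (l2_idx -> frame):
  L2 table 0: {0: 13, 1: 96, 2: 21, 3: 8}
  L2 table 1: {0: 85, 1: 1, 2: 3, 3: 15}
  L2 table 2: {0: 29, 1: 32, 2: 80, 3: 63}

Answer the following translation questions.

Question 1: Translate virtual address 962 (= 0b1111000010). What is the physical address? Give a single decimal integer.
vaddr = 962 = 0b1111000010
Split: l1_idx=7, l2_idx=2, offset=2
L1[7] = 0
L2[0][2] = 21
paddr = 21 * 32 + 2 = 674

Answer: 674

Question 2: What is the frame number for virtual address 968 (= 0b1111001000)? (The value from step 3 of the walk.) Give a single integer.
vaddr = 968: l1_idx=7, l2_idx=2
L1[7] = 0; L2[0][2] = 21

Answer: 21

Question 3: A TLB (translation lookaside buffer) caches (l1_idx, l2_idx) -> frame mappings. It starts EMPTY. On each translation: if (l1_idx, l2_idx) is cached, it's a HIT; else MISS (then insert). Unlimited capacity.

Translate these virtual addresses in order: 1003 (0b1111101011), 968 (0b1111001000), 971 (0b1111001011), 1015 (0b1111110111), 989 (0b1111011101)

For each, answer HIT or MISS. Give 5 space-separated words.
vaddr=1003: (7,3) not in TLB -> MISS, insert
vaddr=968: (7,2) not in TLB -> MISS, insert
vaddr=971: (7,2) in TLB -> HIT
vaddr=1015: (7,3) in TLB -> HIT
vaddr=989: (7,2) in TLB -> HIT

Answer: MISS MISS HIT HIT HIT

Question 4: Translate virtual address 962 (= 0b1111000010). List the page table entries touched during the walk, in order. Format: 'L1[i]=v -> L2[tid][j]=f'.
vaddr = 962 = 0b1111000010
Split: l1_idx=7, l2_idx=2, offset=2

Answer: L1[7]=0 -> L2[0][2]=21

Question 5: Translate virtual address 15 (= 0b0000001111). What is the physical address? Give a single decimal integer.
Answer: 943

Derivation:
vaddr = 15 = 0b0000001111
Split: l1_idx=0, l2_idx=0, offset=15
L1[0] = 2
L2[2][0] = 29
paddr = 29 * 32 + 15 = 943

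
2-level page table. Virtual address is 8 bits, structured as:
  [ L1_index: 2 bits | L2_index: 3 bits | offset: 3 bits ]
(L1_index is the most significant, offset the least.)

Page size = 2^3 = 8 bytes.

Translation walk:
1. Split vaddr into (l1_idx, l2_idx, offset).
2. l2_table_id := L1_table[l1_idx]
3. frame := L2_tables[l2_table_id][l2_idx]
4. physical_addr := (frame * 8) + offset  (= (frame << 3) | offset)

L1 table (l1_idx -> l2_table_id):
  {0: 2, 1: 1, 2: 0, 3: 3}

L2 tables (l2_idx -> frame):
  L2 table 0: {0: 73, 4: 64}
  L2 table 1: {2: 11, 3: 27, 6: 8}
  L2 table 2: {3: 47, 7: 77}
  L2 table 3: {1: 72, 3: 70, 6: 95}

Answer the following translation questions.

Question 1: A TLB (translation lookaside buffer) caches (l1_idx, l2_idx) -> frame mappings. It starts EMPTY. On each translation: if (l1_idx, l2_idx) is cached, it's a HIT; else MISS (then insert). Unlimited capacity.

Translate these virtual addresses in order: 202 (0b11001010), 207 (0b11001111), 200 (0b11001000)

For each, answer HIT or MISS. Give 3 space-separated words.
Answer: MISS HIT HIT

Derivation:
vaddr=202: (3,1) not in TLB -> MISS, insert
vaddr=207: (3,1) in TLB -> HIT
vaddr=200: (3,1) in TLB -> HIT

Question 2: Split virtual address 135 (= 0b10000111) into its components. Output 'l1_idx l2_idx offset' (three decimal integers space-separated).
Answer: 2 0 7

Derivation:
vaddr = 135 = 0b10000111
  top 2 bits -> l1_idx = 2
  next 3 bits -> l2_idx = 0
  bottom 3 bits -> offset = 7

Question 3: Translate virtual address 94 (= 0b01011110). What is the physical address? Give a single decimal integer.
vaddr = 94 = 0b01011110
Split: l1_idx=1, l2_idx=3, offset=6
L1[1] = 1
L2[1][3] = 27
paddr = 27 * 8 + 6 = 222

Answer: 222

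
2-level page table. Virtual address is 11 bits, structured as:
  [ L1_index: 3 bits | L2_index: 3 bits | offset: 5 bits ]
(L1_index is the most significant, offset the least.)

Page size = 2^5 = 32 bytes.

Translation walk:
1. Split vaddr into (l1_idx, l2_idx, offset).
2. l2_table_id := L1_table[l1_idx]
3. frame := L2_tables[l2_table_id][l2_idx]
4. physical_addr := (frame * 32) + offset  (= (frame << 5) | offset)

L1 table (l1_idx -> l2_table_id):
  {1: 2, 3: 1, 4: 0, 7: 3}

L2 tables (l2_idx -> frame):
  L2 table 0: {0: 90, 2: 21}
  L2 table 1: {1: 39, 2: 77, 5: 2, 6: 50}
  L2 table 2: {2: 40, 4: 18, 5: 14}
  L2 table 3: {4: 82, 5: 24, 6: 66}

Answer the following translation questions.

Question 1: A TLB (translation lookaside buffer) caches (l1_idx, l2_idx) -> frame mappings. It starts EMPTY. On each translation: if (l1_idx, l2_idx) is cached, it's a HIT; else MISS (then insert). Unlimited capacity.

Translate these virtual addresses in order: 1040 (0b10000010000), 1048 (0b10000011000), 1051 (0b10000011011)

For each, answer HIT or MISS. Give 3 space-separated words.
Answer: MISS HIT HIT

Derivation:
vaddr=1040: (4,0) not in TLB -> MISS, insert
vaddr=1048: (4,0) in TLB -> HIT
vaddr=1051: (4,0) in TLB -> HIT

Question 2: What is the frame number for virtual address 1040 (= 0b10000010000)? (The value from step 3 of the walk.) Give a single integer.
vaddr = 1040: l1_idx=4, l2_idx=0
L1[4] = 0; L2[0][0] = 90

Answer: 90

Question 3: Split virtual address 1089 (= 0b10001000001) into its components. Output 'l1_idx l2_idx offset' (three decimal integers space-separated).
vaddr = 1089 = 0b10001000001
  top 3 bits -> l1_idx = 4
  next 3 bits -> l2_idx = 2
  bottom 5 bits -> offset = 1

Answer: 4 2 1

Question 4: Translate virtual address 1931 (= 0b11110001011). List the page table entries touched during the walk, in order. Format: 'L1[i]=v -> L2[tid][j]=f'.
Answer: L1[7]=3 -> L2[3][4]=82

Derivation:
vaddr = 1931 = 0b11110001011
Split: l1_idx=7, l2_idx=4, offset=11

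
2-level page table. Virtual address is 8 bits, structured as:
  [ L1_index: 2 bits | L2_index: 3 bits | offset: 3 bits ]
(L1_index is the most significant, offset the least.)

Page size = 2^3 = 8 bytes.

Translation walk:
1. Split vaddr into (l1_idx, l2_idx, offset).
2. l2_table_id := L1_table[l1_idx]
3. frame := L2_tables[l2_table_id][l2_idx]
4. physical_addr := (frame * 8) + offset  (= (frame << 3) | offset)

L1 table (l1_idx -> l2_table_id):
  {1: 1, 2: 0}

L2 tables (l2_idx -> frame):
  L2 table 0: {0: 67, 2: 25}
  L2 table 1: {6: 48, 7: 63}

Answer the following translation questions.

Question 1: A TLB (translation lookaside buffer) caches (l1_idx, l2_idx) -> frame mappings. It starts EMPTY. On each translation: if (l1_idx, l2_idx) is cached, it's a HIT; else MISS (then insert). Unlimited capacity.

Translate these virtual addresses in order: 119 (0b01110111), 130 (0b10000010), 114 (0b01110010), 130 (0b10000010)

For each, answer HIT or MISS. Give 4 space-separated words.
vaddr=119: (1,6) not in TLB -> MISS, insert
vaddr=130: (2,0) not in TLB -> MISS, insert
vaddr=114: (1,6) in TLB -> HIT
vaddr=130: (2,0) in TLB -> HIT

Answer: MISS MISS HIT HIT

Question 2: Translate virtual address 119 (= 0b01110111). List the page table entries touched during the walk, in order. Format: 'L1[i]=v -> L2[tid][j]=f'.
vaddr = 119 = 0b01110111
Split: l1_idx=1, l2_idx=6, offset=7

Answer: L1[1]=1 -> L2[1][6]=48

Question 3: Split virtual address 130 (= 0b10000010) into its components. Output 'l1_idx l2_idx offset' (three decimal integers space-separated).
vaddr = 130 = 0b10000010
  top 2 bits -> l1_idx = 2
  next 3 bits -> l2_idx = 0
  bottom 3 bits -> offset = 2

Answer: 2 0 2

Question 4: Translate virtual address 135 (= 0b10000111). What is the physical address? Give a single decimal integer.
Answer: 543

Derivation:
vaddr = 135 = 0b10000111
Split: l1_idx=2, l2_idx=0, offset=7
L1[2] = 0
L2[0][0] = 67
paddr = 67 * 8 + 7 = 543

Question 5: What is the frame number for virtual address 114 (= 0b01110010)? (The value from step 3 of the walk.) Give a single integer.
Answer: 48

Derivation:
vaddr = 114: l1_idx=1, l2_idx=6
L1[1] = 1; L2[1][6] = 48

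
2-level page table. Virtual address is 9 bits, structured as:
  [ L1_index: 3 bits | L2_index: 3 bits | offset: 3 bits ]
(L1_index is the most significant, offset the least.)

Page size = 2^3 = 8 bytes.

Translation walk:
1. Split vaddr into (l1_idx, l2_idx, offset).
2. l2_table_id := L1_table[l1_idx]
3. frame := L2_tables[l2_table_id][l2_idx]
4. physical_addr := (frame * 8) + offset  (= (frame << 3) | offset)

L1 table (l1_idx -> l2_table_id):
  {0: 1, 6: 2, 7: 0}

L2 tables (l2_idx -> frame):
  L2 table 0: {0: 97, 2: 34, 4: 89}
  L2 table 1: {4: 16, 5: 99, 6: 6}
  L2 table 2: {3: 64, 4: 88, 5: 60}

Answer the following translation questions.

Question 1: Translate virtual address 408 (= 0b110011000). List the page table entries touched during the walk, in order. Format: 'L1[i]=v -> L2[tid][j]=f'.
vaddr = 408 = 0b110011000
Split: l1_idx=6, l2_idx=3, offset=0

Answer: L1[6]=2 -> L2[2][3]=64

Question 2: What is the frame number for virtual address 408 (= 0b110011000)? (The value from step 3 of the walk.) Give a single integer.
vaddr = 408: l1_idx=6, l2_idx=3
L1[6] = 2; L2[2][3] = 64

Answer: 64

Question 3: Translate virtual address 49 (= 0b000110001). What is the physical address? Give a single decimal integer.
vaddr = 49 = 0b000110001
Split: l1_idx=0, l2_idx=6, offset=1
L1[0] = 1
L2[1][6] = 6
paddr = 6 * 8 + 1 = 49

Answer: 49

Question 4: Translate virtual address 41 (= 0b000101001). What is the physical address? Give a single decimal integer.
vaddr = 41 = 0b000101001
Split: l1_idx=0, l2_idx=5, offset=1
L1[0] = 1
L2[1][5] = 99
paddr = 99 * 8 + 1 = 793

Answer: 793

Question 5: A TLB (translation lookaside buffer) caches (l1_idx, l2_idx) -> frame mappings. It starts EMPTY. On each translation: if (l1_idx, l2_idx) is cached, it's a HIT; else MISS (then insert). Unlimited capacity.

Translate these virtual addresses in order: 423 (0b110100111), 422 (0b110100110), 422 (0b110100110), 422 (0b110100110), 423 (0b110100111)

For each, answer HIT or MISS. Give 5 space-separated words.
vaddr=423: (6,4) not in TLB -> MISS, insert
vaddr=422: (6,4) in TLB -> HIT
vaddr=422: (6,4) in TLB -> HIT
vaddr=422: (6,4) in TLB -> HIT
vaddr=423: (6,4) in TLB -> HIT

Answer: MISS HIT HIT HIT HIT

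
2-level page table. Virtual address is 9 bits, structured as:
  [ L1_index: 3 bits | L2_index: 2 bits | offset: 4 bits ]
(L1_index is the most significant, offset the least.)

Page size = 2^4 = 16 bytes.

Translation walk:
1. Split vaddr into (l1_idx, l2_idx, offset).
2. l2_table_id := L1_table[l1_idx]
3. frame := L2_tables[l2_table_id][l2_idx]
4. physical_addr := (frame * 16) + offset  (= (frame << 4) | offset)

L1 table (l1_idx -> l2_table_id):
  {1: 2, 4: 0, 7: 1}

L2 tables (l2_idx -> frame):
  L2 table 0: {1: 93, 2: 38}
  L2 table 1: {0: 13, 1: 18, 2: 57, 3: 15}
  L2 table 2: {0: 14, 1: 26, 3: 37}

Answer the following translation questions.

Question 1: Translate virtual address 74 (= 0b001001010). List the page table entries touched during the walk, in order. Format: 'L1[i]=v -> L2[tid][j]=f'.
vaddr = 74 = 0b001001010
Split: l1_idx=1, l2_idx=0, offset=10

Answer: L1[1]=2 -> L2[2][0]=14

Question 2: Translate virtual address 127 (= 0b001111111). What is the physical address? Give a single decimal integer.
vaddr = 127 = 0b001111111
Split: l1_idx=1, l2_idx=3, offset=15
L1[1] = 2
L2[2][3] = 37
paddr = 37 * 16 + 15 = 607

Answer: 607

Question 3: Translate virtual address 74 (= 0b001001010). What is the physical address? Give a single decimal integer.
Answer: 234

Derivation:
vaddr = 74 = 0b001001010
Split: l1_idx=1, l2_idx=0, offset=10
L1[1] = 2
L2[2][0] = 14
paddr = 14 * 16 + 10 = 234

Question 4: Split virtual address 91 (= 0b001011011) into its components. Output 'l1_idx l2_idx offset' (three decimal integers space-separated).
vaddr = 91 = 0b001011011
  top 3 bits -> l1_idx = 1
  next 2 bits -> l2_idx = 1
  bottom 4 bits -> offset = 11

Answer: 1 1 11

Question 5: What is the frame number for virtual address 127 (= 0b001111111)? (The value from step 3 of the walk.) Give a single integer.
vaddr = 127: l1_idx=1, l2_idx=3
L1[1] = 2; L2[2][3] = 37

Answer: 37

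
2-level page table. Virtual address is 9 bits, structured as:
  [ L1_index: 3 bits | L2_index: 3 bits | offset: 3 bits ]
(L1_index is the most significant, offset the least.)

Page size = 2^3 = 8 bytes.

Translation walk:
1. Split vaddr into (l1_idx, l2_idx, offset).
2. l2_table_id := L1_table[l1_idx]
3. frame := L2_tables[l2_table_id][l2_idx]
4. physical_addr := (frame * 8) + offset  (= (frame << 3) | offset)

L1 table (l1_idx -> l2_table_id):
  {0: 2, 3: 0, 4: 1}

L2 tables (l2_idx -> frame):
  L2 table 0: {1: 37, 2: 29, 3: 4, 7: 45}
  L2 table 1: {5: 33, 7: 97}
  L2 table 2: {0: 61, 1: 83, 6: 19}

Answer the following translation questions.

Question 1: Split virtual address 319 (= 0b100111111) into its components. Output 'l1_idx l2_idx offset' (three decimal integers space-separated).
vaddr = 319 = 0b100111111
  top 3 bits -> l1_idx = 4
  next 3 bits -> l2_idx = 7
  bottom 3 bits -> offset = 7

Answer: 4 7 7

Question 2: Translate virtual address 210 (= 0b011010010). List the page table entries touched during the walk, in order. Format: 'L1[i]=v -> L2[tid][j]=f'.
Answer: L1[3]=0 -> L2[0][2]=29

Derivation:
vaddr = 210 = 0b011010010
Split: l1_idx=3, l2_idx=2, offset=2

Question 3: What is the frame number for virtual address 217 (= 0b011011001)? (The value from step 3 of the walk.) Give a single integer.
vaddr = 217: l1_idx=3, l2_idx=3
L1[3] = 0; L2[0][3] = 4

Answer: 4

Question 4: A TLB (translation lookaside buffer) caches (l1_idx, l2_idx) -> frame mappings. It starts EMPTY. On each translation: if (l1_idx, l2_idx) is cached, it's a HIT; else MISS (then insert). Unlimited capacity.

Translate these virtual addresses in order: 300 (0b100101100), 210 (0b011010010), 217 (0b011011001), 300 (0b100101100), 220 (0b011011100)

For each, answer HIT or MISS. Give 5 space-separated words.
Answer: MISS MISS MISS HIT HIT

Derivation:
vaddr=300: (4,5) not in TLB -> MISS, insert
vaddr=210: (3,2) not in TLB -> MISS, insert
vaddr=217: (3,3) not in TLB -> MISS, insert
vaddr=300: (4,5) in TLB -> HIT
vaddr=220: (3,3) in TLB -> HIT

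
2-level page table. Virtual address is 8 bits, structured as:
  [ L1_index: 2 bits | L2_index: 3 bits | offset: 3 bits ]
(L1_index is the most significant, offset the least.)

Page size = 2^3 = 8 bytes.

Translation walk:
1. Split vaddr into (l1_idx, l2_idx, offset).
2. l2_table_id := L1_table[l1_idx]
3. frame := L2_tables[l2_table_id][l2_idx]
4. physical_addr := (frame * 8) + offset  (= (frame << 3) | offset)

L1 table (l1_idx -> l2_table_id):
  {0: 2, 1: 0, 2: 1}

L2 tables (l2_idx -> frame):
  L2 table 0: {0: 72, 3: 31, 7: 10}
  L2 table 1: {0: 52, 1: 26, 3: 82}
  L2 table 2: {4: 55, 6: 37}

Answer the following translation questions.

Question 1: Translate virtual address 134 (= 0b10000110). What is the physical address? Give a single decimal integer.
vaddr = 134 = 0b10000110
Split: l1_idx=2, l2_idx=0, offset=6
L1[2] = 1
L2[1][0] = 52
paddr = 52 * 8 + 6 = 422

Answer: 422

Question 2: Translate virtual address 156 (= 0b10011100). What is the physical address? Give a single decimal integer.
vaddr = 156 = 0b10011100
Split: l1_idx=2, l2_idx=3, offset=4
L1[2] = 1
L2[1][3] = 82
paddr = 82 * 8 + 4 = 660

Answer: 660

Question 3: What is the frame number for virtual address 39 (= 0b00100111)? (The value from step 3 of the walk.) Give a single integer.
vaddr = 39: l1_idx=0, l2_idx=4
L1[0] = 2; L2[2][4] = 55

Answer: 55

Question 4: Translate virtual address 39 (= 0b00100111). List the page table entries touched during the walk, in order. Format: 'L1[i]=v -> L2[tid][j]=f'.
Answer: L1[0]=2 -> L2[2][4]=55

Derivation:
vaddr = 39 = 0b00100111
Split: l1_idx=0, l2_idx=4, offset=7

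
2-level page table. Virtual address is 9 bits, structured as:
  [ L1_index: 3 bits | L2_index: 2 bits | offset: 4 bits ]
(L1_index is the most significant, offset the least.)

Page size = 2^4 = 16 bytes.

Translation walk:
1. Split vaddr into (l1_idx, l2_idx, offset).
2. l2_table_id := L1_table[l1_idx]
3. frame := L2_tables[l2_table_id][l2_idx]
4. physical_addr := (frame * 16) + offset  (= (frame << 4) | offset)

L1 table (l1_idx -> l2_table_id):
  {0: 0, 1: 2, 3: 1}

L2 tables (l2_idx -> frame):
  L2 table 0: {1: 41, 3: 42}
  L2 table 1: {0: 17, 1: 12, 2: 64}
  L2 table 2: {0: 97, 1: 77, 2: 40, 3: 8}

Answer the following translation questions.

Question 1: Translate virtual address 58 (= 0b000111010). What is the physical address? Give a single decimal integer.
Answer: 682

Derivation:
vaddr = 58 = 0b000111010
Split: l1_idx=0, l2_idx=3, offset=10
L1[0] = 0
L2[0][3] = 42
paddr = 42 * 16 + 10 = 682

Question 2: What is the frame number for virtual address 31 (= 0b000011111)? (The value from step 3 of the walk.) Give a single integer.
vaddr = 31: l1_idx=0, l2_idx=1
L1[0] = 0; L2[0][1] = 41

Answer: 41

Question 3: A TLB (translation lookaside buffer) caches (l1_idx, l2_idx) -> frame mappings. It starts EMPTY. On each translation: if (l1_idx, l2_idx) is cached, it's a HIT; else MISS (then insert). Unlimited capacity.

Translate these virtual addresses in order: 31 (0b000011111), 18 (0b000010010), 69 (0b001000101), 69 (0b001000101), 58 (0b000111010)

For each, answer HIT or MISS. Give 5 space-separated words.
vaddr=31: (0,1) not in TLB -> MISS, insert
vaddr=18: (0,1) in TLB -> HIT
vaddr=69: (1,0) not in TLB -> MISS, insert
vaddr=69: (1,0) in TLB -> HIT
vaddr=58: (0,3) not in TLB -> MISS, insert

Answer: MISS HIT MISS HIT MISS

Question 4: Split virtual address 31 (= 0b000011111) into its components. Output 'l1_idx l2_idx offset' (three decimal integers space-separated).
Answer: 0 1 15

Derivation:
vaddr = 31 = 0b000011111
  top 3 bits -> l1_idx = 0
  next 2 bits -> l2_idx = 1
  bottom 4 bits -> offset = 15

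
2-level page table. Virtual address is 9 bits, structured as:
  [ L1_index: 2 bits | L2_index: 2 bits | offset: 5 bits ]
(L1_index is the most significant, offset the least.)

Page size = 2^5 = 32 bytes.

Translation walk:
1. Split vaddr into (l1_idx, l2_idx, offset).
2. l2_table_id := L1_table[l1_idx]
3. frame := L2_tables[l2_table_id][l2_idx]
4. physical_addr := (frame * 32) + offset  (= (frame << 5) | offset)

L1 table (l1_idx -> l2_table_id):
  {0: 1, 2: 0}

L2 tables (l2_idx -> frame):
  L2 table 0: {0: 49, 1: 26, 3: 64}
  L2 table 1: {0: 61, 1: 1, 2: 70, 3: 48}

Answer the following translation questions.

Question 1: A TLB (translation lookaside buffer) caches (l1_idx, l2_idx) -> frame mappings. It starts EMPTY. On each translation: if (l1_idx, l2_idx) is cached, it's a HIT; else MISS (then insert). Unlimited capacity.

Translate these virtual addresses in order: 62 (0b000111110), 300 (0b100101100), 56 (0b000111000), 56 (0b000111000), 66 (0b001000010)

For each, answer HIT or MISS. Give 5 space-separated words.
Answer: MISS MISS HIT HIT MISS

Derivation:
vaddr=62: (0,1) not in TLB -> MISS, insert
vaddr=300: (2,1) not in TLB -> MISS, insert
vaddr=56: (0,1) in TLB -> HIT
vaddr=56: (0,1) in TLB -> HIT
vaddr=66: (0,2) not in TLB -> MISS, insert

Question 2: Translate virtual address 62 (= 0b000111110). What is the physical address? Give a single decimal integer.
vaddr = 62 = 0b000111110
Split: l1_idx=0, l2_idx=1, offset=30
L1[0] = 1
L2[1][1] = 1
paddr = 1 * 32 + 30 = 62

Answer: 62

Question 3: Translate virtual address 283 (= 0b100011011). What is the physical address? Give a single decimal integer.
vaddr = 283 = 0b100011011
Split: l1_idx=2, l2_idx=0, offset=27
L1[2] = 0
L2[0][0] = 49
paddr = 49 * 32 + 27 = 1595

Answer: 1595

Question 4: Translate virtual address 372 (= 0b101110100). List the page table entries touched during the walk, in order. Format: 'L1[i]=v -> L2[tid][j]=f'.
vaddr = 372 = 0b101110100
Split: l1_idx=2, l2_idx=3, offset=20

Answer: L1[2]=0 -> L2[0][3]=64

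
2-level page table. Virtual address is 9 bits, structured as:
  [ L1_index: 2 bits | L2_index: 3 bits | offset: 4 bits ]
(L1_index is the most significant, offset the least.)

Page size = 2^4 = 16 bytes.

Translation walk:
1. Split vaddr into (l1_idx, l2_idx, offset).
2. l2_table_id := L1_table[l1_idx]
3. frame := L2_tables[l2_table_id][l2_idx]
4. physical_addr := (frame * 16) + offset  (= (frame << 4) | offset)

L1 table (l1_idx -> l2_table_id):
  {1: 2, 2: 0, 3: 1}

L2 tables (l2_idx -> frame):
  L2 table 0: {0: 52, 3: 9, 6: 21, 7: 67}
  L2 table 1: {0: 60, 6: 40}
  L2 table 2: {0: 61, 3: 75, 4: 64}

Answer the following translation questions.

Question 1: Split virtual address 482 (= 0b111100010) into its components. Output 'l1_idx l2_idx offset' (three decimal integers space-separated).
Answer: 3 6 2

Derivation:
vaddr = 482 = 0b111100010
  top 2 bits -> l1_idx = 3
  next 3 bits -> l2_idx = 6
  bottom 4 bits -> offset = 2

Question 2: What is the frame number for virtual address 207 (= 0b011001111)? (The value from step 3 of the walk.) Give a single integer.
vaddr = 207: l1_idx=1, l2_idx=4
L1[1] = 2; L2[2][4] = 64

Answer: 64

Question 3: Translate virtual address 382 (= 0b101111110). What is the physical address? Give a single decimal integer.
vaddr = 382 = 0b101111110
Split: l1_idx=2, l2_idx=7, offset=14
L1[2] = 0
L2[0][7] = 67
paddr = 67 * 16 + 14 = 1086

Answer: 1086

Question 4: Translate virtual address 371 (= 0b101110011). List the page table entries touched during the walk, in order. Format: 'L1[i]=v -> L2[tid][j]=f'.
vaddr = 371 = 0b101110011
Split: l1_idx=2, l2_idx=7, offset=3

Answer: L1[2]=0 -> L2[0][7]=67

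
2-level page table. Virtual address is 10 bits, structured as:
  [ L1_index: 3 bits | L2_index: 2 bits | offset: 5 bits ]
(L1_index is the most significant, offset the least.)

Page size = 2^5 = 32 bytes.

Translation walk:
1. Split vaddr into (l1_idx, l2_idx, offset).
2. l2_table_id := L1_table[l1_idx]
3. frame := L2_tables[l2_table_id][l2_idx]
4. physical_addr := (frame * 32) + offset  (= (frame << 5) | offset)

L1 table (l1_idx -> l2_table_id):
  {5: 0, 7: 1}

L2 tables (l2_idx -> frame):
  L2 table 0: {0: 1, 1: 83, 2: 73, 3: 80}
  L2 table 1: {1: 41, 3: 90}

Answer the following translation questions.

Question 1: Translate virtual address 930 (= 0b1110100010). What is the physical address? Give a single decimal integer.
vaddr = 930 = 0b1110100010
Split: l1_idx=7, l2_idx=1, offset=2
L1[7] = 1
L2[1][1] = 41
paddr = 41 * 32 + 2 = 1314

Answer: 1314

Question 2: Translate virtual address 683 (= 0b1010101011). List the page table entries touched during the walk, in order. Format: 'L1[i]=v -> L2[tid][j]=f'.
vaddr = 683 = 0b1010101011
Split: l1_idx=5, l2_idx=1, offset=11

Answer: L1[5]=0 -> L2[0][1]=83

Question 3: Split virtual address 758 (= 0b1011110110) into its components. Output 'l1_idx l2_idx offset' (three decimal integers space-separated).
vaddr = 758 = 0b1011110110
  top 3 bits -> l1_idx = 5
  next 2 bits -> l2_idx = 3
  bottom 5 bits -> offset = 22

Answer: 5 3 22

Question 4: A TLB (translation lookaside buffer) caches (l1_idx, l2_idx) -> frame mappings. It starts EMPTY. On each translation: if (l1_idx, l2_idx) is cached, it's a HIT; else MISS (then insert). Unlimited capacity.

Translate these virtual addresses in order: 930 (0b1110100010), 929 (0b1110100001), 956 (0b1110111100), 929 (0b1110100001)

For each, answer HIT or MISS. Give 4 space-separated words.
vaddr=930: (7,1) not in TLB -> MISS, insert
vaddr=929: (7,1) in TLB -> HIT
vaddr=956: (7,1) in TLB -> HIT
vaddr=929: (7,1) in TLB -> HIT

Answer: MISS HIT HIT HIT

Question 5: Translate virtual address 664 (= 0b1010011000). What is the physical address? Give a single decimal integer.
vaddr = 664 = 0b1010011000
Split: l1_idx=5, l2_idx=0, offset=24
L1[5] = 0
L2[0][0] = 1
paddr = 1 * 32 + 24 = 56

Answer: 56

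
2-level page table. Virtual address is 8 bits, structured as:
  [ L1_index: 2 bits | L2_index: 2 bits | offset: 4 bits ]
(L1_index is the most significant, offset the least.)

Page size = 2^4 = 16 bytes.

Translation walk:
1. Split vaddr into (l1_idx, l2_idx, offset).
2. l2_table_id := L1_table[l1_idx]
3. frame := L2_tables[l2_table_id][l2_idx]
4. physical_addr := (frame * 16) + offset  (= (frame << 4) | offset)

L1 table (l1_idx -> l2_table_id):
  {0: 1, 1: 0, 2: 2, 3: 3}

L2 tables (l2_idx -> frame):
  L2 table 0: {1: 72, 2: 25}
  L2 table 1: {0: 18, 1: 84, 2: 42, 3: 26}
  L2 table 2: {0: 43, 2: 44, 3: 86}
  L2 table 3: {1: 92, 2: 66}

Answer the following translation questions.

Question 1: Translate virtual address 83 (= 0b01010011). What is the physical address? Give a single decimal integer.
Answer: 1155

Derivation:
vaddr = 83 = 0b01010011
Split: l1_idx=1, l2_idx=1, offset=3
L1[1] = 0
L2[0][1] = 72
paddr = 72 * 16 + 3 = 1155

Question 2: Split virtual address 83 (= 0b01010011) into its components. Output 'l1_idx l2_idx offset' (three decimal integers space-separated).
vaddr = 83 = 0b01010011
  top 2 bits -> l1_idx = 1
  next 2 bits -> l2_idx = 1
  bottom 4 bits -> offset = 3

Answer: 1 1 3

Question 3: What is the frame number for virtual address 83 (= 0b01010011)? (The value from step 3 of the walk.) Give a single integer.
Answer: 72

Derivation:
vaddr = 83: l1_idx=1, l2_idx=1
L1[1] = 0; L2[0][1] = 72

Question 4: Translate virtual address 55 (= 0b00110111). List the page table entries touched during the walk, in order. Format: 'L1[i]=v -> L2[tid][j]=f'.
vaddr = 55 = 0b00110111
Split: l1_idx=0, l2_idx=3, offset=7

Answer: L1[0]=1 -> L2[1][3]=26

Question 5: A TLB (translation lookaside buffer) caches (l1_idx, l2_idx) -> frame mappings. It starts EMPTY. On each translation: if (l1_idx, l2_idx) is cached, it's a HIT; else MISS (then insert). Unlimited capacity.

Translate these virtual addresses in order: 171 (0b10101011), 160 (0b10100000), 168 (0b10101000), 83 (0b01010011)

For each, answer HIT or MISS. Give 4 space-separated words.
vaddr=171: (2,2) not in TLB -> MISS, insert
vaddr=160: (2,2) in TLB -> HIT
vaddr=168: (2,2) in TLB -> HIT
vaddr=83: (1,1) not in TLB -> MISS, insert

Answer: MISS HIT HIT MISS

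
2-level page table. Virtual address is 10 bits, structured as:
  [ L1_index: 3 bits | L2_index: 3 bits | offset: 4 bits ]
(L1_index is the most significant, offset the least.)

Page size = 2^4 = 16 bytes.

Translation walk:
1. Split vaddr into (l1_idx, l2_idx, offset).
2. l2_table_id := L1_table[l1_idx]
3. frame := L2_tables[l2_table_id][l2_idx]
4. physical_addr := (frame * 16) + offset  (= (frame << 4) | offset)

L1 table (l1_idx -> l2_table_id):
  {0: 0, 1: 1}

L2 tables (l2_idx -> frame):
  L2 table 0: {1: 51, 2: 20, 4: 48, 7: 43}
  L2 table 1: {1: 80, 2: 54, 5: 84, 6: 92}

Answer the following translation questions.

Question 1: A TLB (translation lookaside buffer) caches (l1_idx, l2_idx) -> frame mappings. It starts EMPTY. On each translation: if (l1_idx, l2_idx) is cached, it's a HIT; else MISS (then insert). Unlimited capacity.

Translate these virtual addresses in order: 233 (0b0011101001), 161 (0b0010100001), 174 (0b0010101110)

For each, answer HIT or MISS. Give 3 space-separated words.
Answer: MISS MISS HIT

Derivation:
vaddr=233: (1,6) not in TLB -> MISS, insert
vaddr=161: (1,2) not in TLB -> MISS, insert
vaddr=174: (1,2) in TLB -> HIT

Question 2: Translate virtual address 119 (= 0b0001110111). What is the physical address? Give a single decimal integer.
vaddr = 119 = 0b0001110111
Split: l1_idx=0, l2_idx=7, offset=7
L1[0] = 0
L2[0][7] = 43
paddr = 43 * 16 + 7 = 695

Answer: 695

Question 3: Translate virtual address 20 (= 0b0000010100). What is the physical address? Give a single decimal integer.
vaddr = 20 = 0b0000010100
Split: l1_idx=0, l2_idx=1, offset=4
L1[0] = 0
L2[0][1] = 51
paddr = 51 * 16 + 4 = 820

Answer: 820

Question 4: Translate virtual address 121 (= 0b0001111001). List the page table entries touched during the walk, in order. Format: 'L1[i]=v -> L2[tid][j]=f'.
Answer: L1[0]=0 -> L2[0][7]=43

Derivation:
vaddr = 121 = 0b0001111001
Split: l1_idx=0, l2_idx=7, offset=9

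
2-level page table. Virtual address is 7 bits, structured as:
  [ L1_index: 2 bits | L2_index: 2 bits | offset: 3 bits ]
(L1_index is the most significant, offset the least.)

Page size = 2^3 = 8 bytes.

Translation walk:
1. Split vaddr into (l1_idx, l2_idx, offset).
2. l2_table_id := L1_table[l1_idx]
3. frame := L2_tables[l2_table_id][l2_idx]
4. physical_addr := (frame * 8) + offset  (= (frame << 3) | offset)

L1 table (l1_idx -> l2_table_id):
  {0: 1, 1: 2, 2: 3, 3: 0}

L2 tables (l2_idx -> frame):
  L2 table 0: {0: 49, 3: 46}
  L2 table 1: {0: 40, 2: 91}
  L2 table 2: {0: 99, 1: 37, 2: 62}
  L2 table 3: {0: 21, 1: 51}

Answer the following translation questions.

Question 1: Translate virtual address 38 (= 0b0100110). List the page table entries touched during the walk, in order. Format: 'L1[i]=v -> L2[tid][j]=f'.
vaddr = 38 = 0b0100110
Split: l1_idx=1, l2_idx=0, offset=6

Answer: L1[1]=2 -> L2[2][0]=99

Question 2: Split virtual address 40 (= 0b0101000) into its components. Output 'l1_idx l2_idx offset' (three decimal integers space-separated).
vaddr = 40 = 0b0101000
  top 2 bits -> l1_idx = 1
  next 2 bits -> l2_idx = 1
  bottom 3 bits -> offset = 0

Answer: 1 1 0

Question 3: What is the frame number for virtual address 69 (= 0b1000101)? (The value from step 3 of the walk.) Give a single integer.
vaddr = 69: l1_idx=2, l2_idx=0
L1[2] = 3; L2[3][0] = 21

Answer: 21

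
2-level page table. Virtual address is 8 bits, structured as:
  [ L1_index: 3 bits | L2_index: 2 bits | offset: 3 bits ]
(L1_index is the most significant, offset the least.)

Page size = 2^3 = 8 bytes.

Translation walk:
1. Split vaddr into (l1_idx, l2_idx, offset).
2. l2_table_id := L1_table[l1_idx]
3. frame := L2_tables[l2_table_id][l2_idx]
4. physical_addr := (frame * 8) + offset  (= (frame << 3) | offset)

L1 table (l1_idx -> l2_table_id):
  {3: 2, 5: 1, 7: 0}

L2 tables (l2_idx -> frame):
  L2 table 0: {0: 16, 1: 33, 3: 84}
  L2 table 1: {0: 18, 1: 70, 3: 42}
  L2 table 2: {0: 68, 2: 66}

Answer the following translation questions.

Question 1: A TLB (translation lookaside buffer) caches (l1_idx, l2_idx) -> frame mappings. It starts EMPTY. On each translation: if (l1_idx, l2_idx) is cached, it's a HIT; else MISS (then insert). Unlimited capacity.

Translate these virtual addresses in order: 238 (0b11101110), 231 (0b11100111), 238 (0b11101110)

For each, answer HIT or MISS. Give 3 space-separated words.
Answer: MISS MISS HIT

Derivation:
vaddr=238: (7,1) not in TLB -> MISS, insert
vaddr=231: (7,0) not in TLB -> MISS, insert
vaddr=238: (7,1) in TLB -> HIT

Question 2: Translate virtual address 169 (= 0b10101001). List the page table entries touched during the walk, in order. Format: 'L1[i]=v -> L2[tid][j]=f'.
vaddr = 169 = 0b10101001
Split: l1_idx=5, l2_idx=1, offset=1

Answer: L1[5]=1 -> L2[1][1]=70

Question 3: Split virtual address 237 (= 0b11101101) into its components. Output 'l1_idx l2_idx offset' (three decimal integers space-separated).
Answer: 7 1 5

Derivation:
vaddr = 237 = 0b11101101
  top 3 bits -> l1_idx = 7
  next 2 bits -> l2_idx = 1
  bottom 3 bits -> offset = 5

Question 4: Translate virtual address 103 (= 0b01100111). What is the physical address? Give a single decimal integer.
vaddr = 103 = 0b01100111
Split: l1_idx=3, l2_idx=0, offset=7
L1[3] = 2
L2[2][0] = 68
paddr = 68 * 8 + 7 = 551

Answer: 551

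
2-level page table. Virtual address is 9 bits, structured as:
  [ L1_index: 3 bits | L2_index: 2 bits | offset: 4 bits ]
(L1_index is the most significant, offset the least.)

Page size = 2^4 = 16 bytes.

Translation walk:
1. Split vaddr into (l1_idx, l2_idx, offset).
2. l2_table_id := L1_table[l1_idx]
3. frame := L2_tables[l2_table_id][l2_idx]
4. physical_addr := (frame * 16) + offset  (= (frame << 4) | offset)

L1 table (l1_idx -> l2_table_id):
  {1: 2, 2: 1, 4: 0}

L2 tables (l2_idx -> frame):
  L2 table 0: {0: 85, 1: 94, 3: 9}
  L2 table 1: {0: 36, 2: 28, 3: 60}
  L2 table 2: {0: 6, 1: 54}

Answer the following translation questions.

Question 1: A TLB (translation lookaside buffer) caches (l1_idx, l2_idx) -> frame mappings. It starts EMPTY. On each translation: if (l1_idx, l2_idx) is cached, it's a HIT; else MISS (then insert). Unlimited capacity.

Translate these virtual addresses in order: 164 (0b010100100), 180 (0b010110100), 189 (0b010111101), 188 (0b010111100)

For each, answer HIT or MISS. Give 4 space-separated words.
vaddr=164: (2,2) not in TLB -> MISS, insert
vaddr=180: (2,3) not in TLB -> MISS, insert
vaddr=189: (2,3) in TLB -> HIT
vaddr=188: (2,3) in TLB -> HIT

Answer: MISS MISS HIT HIT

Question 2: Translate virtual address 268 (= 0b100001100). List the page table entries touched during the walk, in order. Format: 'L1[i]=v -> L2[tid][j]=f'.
vaddr = 268 = 0b100001100
Split: l1_idx=4, l2_idx=0, offset=12

Answer: L1[4]=0 -> L2[0][0]=85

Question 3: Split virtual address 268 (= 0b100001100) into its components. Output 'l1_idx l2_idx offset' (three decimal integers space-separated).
Answer: 4 0 12

Derivation:
vaddr = 268 = 0b100001100
  top 3 bits -> l1_idx = 4
  next 2 bits -> l2_idx = 0
  bottom 4 bits -> offset = 12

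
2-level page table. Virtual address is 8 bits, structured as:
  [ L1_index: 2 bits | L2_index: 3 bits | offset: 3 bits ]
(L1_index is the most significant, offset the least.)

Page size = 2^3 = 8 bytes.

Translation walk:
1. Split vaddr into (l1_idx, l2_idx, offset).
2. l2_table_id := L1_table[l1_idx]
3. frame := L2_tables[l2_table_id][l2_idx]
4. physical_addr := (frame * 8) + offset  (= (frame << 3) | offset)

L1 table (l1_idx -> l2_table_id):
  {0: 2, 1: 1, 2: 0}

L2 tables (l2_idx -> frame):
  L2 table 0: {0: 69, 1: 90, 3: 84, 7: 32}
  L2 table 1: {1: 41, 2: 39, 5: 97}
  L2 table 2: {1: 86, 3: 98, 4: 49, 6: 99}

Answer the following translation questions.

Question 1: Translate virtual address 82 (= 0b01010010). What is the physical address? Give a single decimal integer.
vaddr = 82 = 0b01010010
Split: l1_idx=1, l2_idx=2, offset=2
L1[1] = 1
L2[1][2] = 39
paddr = 39 * 8 + 2 = 314

Answer: 314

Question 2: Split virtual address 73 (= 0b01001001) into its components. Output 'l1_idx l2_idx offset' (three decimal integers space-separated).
Answer: 1 1 1

Derivation:
vaddr = 73 = 0b01001001
  top 2 bits -> l1_idx = 1
  next 3 bits -> l2_idx = 1
  bottom 3 bits -> offset = 1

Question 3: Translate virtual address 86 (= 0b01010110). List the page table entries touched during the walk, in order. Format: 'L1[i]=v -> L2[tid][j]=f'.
vaddr = 86 = 0b01010110
Split: l1_idx=1, l2_idx=2, offset=6

Answer: L1[1]=1 -> L2[1][2]=39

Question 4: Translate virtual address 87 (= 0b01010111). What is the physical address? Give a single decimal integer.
vaddr = 87 = 0b01010111
Split: l1_idx=1, l2_idx=2, offset=7
L1[1] = 1
L2[1][2] = 39
paddr = 39 * 8 + 7 = 319

Answer: 319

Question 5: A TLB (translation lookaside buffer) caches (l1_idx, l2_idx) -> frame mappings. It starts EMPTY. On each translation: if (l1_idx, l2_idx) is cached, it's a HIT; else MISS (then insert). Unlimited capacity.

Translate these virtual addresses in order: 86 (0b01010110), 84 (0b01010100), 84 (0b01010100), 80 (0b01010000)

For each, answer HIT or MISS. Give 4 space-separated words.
vaddr=86: (1,2) not in TLB -> MISS, insert
vaddr=84: (1,2) in TLB -> HIT
vaddr=84: (1,2) in TLB -> HIT
vaddr=80: (1,2) in TLB -> HIT

Answer: MISS HIT HIT HIT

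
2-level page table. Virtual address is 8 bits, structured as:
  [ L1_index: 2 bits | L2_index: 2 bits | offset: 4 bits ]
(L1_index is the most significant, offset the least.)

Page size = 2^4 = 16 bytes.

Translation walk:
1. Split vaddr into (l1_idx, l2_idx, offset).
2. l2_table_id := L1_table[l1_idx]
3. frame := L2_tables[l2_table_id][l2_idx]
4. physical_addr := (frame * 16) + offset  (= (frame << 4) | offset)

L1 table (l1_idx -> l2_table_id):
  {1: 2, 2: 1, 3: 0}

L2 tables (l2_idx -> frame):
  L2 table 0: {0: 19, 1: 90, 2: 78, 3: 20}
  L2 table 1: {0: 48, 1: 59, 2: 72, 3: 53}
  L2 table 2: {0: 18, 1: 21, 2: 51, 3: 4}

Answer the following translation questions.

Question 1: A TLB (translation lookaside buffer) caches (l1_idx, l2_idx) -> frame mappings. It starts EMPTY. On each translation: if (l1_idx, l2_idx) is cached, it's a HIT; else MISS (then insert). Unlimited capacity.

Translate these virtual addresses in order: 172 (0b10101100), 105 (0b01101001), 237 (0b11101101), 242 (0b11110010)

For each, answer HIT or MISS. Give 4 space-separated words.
Answer: MISS MISS MISS MISS

Derivation:
vaddr=172: (2,2) not in TLB -> MISS, insert
vaddr=105: (1,2) not in TLB -> MISS, insert
vaddr=237: (3,2) not in TLB -> MISS, insert
vaddr=242: (3,3) not in TLB -> MISS, insert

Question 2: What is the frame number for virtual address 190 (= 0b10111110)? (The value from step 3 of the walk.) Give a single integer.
vaddr = 190: l1_idx=2, l2_idx=3
L1[2] = 1; L2[1][3] = 53

Answer: 53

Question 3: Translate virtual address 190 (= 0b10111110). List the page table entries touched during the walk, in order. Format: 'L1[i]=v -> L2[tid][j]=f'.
Answer: L1[2]=1 -> L2[1][3]=53

Derivation:
vaddr = 190 = 0b10111110
Split: l1_idx=2, l2_idx=3, offset=14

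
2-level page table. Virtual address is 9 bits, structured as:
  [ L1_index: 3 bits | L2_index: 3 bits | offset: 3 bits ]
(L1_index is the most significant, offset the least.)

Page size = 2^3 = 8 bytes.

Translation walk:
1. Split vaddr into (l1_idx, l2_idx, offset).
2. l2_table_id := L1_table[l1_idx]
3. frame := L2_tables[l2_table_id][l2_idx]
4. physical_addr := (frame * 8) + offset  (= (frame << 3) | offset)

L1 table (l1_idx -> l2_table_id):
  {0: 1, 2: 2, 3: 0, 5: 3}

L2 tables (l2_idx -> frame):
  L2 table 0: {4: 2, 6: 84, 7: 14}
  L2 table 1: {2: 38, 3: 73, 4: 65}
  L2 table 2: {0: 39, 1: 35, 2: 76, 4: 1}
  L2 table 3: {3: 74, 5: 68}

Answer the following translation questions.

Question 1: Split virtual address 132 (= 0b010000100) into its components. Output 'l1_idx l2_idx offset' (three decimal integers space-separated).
Answer: 2 0 4

Derivation:
vaddr = 132 = 0b010000100
  top 3 bits -> l1_idx = 2
  next 3 bits -> l2_idx = 0
  bottom 3 bits -> offset = 4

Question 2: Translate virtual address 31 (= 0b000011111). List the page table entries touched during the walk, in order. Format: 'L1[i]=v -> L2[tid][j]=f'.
vaddr = 31 = 0b000011111
Split: l1_idx=0, l2_idx=3, offset=7

Answer: L1[0]=1 -> L2[1][3]=73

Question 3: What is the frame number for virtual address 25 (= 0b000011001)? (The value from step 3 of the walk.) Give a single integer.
Answer: 73

Derivation:
vaddr = 25: l1_idx=0, l2_idx=3
L1[0] = 1; L2[1][3] = 73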